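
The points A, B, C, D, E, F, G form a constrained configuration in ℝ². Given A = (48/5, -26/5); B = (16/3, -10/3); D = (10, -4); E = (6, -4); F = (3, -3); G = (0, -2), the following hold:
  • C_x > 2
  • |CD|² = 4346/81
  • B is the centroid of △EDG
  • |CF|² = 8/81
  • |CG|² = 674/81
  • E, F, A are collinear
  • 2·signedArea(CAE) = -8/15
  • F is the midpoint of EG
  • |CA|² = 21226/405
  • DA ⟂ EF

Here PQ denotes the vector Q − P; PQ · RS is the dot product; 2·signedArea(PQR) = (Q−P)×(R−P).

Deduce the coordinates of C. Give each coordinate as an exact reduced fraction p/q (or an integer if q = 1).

C = (25/9, -25/9)

1. C_x = 25/9  [line -6/5·x + -18/5·y + -20/3 = 0 ∩ |CG|² = 674/81]
2. C_y = -25/9  [line -6/5·x + -18/5·y + -20/3 = 0 ∩ |CG|² = 674/81]
   → C = (25/9, -25/9)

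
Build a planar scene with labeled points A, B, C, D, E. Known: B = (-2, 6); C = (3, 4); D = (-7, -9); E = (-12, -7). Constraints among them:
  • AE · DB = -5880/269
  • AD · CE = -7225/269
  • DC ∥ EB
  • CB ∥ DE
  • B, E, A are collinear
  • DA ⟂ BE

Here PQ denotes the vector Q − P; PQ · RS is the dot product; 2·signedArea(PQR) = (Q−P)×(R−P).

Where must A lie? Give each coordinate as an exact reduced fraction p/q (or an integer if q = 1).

1. A_x = -2988/269  [B, E, A are collinear ∩ DA ⟂ BE]
2. A_y = -1571/269  [B, E, A are collinear ∩ DA ⟂ BE]
   → A = (-2988/269, -1571/269)

A = (-2988/269, -1571/269)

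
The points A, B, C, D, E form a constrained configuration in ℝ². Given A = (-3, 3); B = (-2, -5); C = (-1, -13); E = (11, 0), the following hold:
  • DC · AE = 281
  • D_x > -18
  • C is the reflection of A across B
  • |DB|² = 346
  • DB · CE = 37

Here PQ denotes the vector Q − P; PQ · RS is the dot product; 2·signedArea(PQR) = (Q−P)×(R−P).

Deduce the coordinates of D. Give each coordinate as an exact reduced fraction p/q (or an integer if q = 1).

1. D_x = -17  [DB · CE = 37 ∩ DC · AE = 281]
2. D_y = 6  [DB · CE = 37 ∩ DC · AE = 281]
   → D = (-17, 6)

D = (-17, 6)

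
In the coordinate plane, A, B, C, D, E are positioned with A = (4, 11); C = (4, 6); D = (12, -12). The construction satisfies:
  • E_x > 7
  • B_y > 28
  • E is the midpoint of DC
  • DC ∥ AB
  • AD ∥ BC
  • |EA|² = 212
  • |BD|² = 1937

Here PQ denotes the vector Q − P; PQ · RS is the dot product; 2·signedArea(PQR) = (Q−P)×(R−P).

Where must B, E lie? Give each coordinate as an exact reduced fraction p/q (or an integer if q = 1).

1. B_x = -4  [AD ∥ BC ∩ DC ∥ AB]
2. B_y = 29  [AD ∥ BC ∩ DC ∥ AB]
   → B = (-4, 29)
3. E_x = 8  [E is the midpoint of DC]
4. E_y = -3  [E is the midpoint of DC]
   → E = (8, -3)

B = (-4, 29)
E = (8, -3)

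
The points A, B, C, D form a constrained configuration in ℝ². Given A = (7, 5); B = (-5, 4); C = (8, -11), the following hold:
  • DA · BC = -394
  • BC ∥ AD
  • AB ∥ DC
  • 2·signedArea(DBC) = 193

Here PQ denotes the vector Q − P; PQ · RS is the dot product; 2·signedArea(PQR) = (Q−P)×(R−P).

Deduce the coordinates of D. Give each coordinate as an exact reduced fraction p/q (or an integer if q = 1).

1. D_x = 20  [AB ∥ DC ∩ BC ∥ AD]
2. D_y = -10  [AB ∥ DC ∩ BC ∥ AD]
   → D = (20, -10)

D = (20, -10)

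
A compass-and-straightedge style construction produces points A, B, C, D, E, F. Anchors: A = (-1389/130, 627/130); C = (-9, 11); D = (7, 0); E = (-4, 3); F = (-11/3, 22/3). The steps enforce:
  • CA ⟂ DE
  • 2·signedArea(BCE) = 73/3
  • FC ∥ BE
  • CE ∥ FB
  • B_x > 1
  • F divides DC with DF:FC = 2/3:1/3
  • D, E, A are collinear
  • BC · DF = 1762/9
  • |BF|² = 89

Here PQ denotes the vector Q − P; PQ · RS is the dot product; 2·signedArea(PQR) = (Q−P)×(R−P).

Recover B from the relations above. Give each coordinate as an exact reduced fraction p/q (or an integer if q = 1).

B = (4/3, -2/3)

1. B_x = 4/3  [FC ∥ BE ∩ CE ∥ FB]
2. B_y = -2/3  [FC ∥ BE ∩ CE ∥ FB]
   → B = (4/3, -2/3)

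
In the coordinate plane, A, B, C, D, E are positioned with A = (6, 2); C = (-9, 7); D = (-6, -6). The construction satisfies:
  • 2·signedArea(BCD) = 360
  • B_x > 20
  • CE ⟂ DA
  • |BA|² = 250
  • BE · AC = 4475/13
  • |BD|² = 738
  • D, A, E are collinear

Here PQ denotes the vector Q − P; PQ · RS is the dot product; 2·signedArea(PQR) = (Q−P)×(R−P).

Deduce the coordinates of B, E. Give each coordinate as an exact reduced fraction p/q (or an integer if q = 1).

B = (21, -3)
E = (-27/13, -44/13)

1. B_x = 21  [line 13·x + 3·y + -264 = 0 ∩ |BD|² = 738]
2. B_y = -3  [line 13·x + 3·y + -264 = 0 ∩ |BD|² = 738]
   → B = (21, -3)
3. E_x = -27/13  [D, A, E are collinear ∩ CE ⟂ DA]
4. E_y = -44/13  [D, A, E are collinear ∩ CE ⟂ DA]
   → E = (-27/13, -44/13)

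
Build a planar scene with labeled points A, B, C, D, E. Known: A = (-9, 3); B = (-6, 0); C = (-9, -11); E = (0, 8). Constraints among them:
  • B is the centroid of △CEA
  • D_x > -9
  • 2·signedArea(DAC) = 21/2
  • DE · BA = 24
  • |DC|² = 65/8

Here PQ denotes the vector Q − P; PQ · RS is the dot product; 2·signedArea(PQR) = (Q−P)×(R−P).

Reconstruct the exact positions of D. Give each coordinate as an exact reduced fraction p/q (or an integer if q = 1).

1. D_x = -33/4  [2·signedArea(DAC) = 21/2 ∩ DE · BA = 24]
2. D_y = -33/4  [2·signedArea(DAC) = 21/2 ∩ DE · BA = 24]
   → D = (-33/4, -33/4)

D = (-33/4, -33/4)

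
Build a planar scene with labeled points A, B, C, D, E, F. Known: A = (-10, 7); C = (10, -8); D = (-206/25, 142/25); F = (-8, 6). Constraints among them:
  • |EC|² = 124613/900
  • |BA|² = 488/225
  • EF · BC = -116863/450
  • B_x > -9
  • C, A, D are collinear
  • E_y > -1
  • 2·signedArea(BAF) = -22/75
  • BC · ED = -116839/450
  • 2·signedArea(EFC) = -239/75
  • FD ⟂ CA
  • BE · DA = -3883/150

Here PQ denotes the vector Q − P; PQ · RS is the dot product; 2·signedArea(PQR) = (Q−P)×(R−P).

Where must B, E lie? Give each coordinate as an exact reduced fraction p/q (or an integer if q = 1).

1. B_x = -656/75  [line 1·x + 2·y + -278/75 = 0 ∩ |BA|² = 488/225]
2. B_y = 467/75  [line 1·x + 2·y + -278/75 = 0 ∩ |BA|² = 488/225]
   → B = (-656/75, 467/75)
3. E_x = 47/75  [BE · DA = -3883/150 ∩ 2·signedArea(EFC) = -239/75]
4. E_y = -133/150  [BE · DA = -3883/150 ∩ 2·signedArea(EFC) = -239/75]
   → E = (47/75, -133/150)

B = (-656/75, 467/75)
E = (47/75, -133/150)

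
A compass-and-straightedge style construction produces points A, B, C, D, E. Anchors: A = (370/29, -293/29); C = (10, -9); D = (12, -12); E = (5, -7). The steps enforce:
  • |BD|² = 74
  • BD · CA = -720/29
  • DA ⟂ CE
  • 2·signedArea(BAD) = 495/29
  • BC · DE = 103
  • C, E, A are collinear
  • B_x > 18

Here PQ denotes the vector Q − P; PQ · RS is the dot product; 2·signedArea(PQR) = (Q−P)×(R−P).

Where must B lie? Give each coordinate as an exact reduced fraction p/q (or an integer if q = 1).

B = (19, -17)

1. B_x = 19  [BD · CA = -720/29 ∩ BC · DE = 103]
2. B_y = -17  [BD · CA = -720/29 ∩ BC · DE = 103]
   → B = (19, -17)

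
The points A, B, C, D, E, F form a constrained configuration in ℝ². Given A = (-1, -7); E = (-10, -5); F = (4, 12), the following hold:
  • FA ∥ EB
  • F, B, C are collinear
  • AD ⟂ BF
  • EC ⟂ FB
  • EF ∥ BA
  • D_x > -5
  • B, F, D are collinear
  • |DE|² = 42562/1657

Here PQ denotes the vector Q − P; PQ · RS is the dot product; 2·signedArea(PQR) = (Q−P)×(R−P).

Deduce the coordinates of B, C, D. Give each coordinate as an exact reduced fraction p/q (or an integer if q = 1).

B = (-15, -24)
C = (-10054/1657, -11724/1657)
D = (-8173/1657, -8160/1657)

1. B_x = -15  [EF ∥ BA ∩ FA ∥ EB]
2. B_y = -24  [EF ∥ BA ∩ FA ∥ EB]
   → B = (-15, -24)
3. C_x = -10054/1657  [F, B, C are collinear ∩ EC ⟂ FB]
4. C_y = -11724/1657  [F, B, C are collinear ∩ EC ⟂ FB]
   → C = (-10054/1657, -11724/1657)
5. D_x = -8173/1657  [B, F, D are collinear ∩ AD ⟂ BF]
6. D_y = -8160/1657  [B, F, D are collinear ∩ AD ⟂ BF]
   → D = (-8173/1657, -8160/1657)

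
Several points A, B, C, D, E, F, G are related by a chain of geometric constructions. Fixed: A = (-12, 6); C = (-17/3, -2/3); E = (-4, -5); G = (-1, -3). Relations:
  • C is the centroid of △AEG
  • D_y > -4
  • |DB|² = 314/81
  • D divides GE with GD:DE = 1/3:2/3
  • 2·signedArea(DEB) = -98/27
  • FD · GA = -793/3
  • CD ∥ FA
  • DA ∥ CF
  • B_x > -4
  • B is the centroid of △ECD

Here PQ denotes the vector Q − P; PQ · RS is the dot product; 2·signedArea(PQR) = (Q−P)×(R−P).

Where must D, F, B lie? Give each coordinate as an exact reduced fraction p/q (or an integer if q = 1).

B = (-35/9, -28/9)
D = (-2, -11/3)
F = (-47/3, 9)

1. D_x = -2  [D divides GE with GD:DE = 1/3:2/3]
2. D_y = -11/3  [D divides GE with GD:DE = 1/3:2/3]
   → D = (-2, -11/3)
3. F_x = -47/3  [CD ∥ FA ∩ DA ∥ CF]
4. F_y = 9  [CD ∥ FA ∩ DA ∥ CF]
   → F = (-47/3, 9)
5. B_x = -35/9  [B is the centroid of △ECD]
6. B_y = -28/9  [B is the centroid of △ECD]
   → B = (-35/9, -28/9)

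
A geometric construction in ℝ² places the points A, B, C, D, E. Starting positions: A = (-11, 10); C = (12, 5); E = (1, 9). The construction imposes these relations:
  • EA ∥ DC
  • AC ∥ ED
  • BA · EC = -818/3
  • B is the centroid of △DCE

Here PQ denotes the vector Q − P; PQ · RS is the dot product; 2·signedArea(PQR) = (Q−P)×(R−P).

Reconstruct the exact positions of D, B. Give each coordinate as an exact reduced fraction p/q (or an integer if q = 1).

1. D_x = 24  [EA ∥ DC ∩ AC ∥ ED]
2. D_y = 4  [EA ∥ DC ∩ AC ∥ ED]
   → D = (24, 4)
3. B_x = 37/3  [B is the centroid of △DCE]
4. B_y = 6  [B is the centroid of △DCE]
   → B = (37/3, 6)

B = (37/3, 6)
D = (24, 4)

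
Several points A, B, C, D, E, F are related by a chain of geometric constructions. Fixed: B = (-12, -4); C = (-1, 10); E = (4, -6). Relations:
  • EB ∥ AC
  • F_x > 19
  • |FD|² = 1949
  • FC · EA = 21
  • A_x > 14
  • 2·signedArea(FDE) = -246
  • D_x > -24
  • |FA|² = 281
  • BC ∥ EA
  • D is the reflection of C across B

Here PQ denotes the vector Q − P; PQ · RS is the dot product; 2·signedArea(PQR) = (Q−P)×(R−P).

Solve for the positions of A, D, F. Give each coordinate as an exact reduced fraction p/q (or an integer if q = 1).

1. A_x = 15  [EB ∥ AC ∩ BC ∥ EA]
2. A_y = 8  [EB ∥ AC ∩ BC ∥ EA]
   → A = (15, 8)
3. D_x = -23  [D is the reflection of C across B]
4. D_y = -18  [D is the reflection of C across B]
   → D = (-23, -18)
5. F_x = 20  [FC · EA = 21 ∩ 2·signedArea(FDE) = -246]
6. F_y = -8  [FC · EA = 21 ∩ 2·signedArea(FDE) = -246]
   → F = (20, -8)

A = (15, 8)
D = (-23, -18)
F = (20, -8)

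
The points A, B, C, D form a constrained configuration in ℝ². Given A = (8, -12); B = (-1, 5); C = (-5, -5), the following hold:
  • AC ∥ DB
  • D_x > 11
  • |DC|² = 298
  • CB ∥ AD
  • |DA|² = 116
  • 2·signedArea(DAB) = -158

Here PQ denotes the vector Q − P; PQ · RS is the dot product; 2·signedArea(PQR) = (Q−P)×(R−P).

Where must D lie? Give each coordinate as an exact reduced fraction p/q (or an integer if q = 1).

D = (12, -2)

1. D_x = 12  [AC ∥ DB ∩ CB ∥ AD]
2. D_y = -2  [AC ∥ DB ∩ CB ∥ AD]
   → D = (12, -2)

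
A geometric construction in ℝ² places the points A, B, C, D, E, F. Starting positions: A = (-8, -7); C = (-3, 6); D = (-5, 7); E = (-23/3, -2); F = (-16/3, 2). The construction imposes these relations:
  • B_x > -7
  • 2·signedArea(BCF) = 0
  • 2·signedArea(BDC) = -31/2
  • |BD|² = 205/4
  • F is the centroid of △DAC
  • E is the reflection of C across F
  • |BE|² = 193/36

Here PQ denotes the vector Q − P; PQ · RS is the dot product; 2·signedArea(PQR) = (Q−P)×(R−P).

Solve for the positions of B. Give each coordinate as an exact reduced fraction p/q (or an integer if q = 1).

1. B_x = -13/2  [2·signedArea(BCF) = 0 ∩ 2·signedArea(BDC) = -31/2]
2. B_y = 0  [2·signedArea(BCF) = 0 ∩ 2·signedArea(BDC) = -31/2]
   → B = (-13/2, 0)

B = (-13/2, 0)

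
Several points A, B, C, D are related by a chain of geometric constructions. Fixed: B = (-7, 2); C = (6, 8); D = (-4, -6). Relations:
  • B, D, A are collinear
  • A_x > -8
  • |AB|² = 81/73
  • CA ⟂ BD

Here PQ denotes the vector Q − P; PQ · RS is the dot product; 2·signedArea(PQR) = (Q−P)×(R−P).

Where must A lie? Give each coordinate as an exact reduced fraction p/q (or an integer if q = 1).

1. A_x = -538/73  [B, D, A are collinear ∩ CA ⟂ BD]
2. A_y = 218/73  [B, D, A are collinear ∩ CA ⟂ BD]
   → A = (-538/73, 218/73)

A = (-538/73, 218/73)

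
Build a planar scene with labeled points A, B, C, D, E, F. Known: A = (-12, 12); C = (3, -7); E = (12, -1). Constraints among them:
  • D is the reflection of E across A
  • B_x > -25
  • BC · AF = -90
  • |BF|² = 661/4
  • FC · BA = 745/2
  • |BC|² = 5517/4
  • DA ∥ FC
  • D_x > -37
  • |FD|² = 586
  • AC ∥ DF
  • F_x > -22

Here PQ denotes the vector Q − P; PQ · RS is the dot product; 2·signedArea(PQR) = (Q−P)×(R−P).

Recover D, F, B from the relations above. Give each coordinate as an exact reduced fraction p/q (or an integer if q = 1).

1. D_x = -36  [D is the reflection of E across A]
2. D_y = 25  [D is the reflection of E across A]
   → D = (-36, 25)
3. F_x = -21  [DA ∥ FC ∩ AC ∥ DF]
4. F_y = 6  [DA ∥ FC ∩ AC ∥ DF]
   → F = (-21, 6)
5. B_x = -24  [BC · AF = -90 ∩ FC · BA = 745/2]
6. B_y = 37/2  [BC · AF = -90 ∩ FC · BA = 745/2]
   → B = (-24, 37/2)

B = (-24, 37/2)
D = (-36, 25)
F = (-21, 6)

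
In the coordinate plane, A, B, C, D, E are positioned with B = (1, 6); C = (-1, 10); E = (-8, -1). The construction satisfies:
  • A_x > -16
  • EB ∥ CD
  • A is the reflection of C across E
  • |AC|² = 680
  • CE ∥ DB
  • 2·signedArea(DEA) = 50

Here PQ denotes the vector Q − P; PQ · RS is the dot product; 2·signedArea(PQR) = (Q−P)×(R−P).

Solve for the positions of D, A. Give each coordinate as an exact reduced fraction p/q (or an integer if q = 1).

1. D_x = 8  [CE ∥ DB ∩ EB ∥ CD]
2. D_y = 17  [CE ∥ DB ∩ EB ∥ CD]
   → D = (8, 17)
3. A_x = -15  [A is the reflection of C across E]
4. A_y = -12  [A is the reflection of C across E]
   → A = (-15, -12)

A = (-15, -12)
D = (8, 17)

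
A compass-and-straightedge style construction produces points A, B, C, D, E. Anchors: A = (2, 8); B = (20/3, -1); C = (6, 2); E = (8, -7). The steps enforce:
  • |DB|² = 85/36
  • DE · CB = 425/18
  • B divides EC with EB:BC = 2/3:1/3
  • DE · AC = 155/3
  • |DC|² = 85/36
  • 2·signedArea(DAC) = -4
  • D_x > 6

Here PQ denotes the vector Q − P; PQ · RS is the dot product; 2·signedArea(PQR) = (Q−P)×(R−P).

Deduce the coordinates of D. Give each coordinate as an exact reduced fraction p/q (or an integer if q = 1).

1. D_x = 19/3  [DE · AC = 155/3 ∩ 2·signedArea(DAC) = -4]
2. D_y = 1/2  [DE · AC = 155/3 ∩ 2·signedArea(DAC) = -4]
   → D = (19/3, 1/2)

D = (19/3, 1/2)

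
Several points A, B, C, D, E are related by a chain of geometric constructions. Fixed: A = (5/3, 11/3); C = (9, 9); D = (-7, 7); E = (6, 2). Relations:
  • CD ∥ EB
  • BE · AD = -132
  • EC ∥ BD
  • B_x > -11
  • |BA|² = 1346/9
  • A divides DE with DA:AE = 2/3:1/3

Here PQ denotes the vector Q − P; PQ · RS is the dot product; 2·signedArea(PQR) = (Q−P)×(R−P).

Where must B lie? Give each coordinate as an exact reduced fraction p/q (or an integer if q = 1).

B = (-10, 0)

1. B_x = -10  [EC ∥ BD ∩ CD ∥ EB]
2. B_y = 0  [EC ∥ BD ∩ CD ∥ EB]
   → B = (-10, 0)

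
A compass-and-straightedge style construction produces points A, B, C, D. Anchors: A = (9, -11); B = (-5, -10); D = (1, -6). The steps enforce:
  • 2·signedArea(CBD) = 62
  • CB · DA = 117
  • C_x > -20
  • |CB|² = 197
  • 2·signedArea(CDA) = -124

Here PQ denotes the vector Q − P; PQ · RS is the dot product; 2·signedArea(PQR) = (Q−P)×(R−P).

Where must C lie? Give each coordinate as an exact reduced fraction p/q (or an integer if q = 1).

1. C_x = -19  [CB · DA = 117 ∩ 2·signedArea(CBD) = 62]
2. C_y = -9  [CB · DA = 117 ∩ 2·signedArea(CBD) = 62]
   → C = (-19, -9)

C = (-19, -9)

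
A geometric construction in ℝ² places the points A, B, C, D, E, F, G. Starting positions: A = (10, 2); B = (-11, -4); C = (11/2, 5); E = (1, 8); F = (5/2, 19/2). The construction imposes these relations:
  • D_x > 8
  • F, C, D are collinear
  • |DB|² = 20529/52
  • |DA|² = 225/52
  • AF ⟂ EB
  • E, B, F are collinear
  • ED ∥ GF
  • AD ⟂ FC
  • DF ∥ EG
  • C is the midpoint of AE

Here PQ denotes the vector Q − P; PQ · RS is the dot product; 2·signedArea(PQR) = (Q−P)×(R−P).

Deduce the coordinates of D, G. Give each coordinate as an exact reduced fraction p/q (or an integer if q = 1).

D = (215/26, 11/13)
G = (-62/13, 433/26)

1. D_x = 215/26  [F, C, D are collinear ∩ AD ⟂ FC]
2. D_y = 11/13  [F, C, D are collinear ∩ AD ⟂ FC]
   → D = (215/26, 11/13)
3. G_x = -62/13  [ED ∥ GF ∩ DF ∥ EG]
4. G_y = 433/26  [ED ∥ GF ∩ DF ∥ EG]
   → G = (-62/13, 433/26)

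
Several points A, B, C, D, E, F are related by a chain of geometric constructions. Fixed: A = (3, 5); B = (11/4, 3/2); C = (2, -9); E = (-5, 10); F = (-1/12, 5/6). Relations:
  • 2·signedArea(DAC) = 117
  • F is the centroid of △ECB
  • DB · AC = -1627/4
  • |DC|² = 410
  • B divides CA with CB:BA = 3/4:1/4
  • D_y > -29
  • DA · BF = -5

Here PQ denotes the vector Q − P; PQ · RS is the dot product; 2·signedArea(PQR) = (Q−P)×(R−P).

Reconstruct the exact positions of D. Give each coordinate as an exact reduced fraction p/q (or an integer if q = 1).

D = (9, -28)

1. D_x = 9  [DA · BF = -5 ∩ DB · AC = -1627/4]
2. D_y = -28  [DA · BF = -5 ∩ DB · AC = -1627/4]
   → D = (9, -28)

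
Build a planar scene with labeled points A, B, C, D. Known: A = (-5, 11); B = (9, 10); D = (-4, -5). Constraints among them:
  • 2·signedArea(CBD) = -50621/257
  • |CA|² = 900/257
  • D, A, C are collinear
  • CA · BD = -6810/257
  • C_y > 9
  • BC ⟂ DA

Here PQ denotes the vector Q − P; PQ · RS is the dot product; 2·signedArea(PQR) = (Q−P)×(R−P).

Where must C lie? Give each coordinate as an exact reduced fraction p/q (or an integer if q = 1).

1. C_x = -1255/257  [D, A, C are collinear ∩ BC ⟂ DA]
2. C_y = 2347/257  [D, A, C are collinear ∩ BC ⟂ DA]
   → C = (-1255/257, 2347/257)

C = (-1255/257, 2347/257)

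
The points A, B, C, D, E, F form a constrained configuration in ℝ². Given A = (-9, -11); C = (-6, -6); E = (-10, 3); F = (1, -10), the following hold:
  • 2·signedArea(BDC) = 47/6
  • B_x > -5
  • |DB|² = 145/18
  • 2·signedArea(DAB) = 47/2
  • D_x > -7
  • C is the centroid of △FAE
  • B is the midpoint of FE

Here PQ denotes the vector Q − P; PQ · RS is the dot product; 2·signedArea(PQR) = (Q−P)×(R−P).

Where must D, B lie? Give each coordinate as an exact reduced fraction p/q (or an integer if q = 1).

B = (-9/2, -7/2)
D = (-19/3, -4/3)

1. B_x = -9/2  [B is the midpoint of FE]
2. B_y = -7/2  [B is the midpoint of FE]
   → B = (-9/2, -7/2)
3. D_x = -19/3  [line -15/2·x + 9/2·y + -83/2 = 0 ∩ |DB|² = 145/18]
4. D_y = -4/3  [line -15/2·x + 9/2·y + -83/2 = 0 ∩ |DB|² = 145/18]
   → D = (-19/3, -4/3)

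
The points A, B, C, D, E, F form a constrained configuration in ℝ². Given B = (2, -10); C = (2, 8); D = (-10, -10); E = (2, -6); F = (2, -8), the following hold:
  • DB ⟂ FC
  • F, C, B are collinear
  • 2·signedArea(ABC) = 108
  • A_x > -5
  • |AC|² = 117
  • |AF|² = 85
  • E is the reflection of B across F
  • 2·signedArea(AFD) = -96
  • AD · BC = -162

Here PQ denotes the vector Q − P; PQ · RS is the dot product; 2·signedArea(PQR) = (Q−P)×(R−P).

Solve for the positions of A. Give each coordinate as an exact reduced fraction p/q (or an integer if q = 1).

1. A_x = -4  [AD · BC = -162 ∩ 2·signedArea(AFD) = -96]
2. A_y = -1  [AD · BC = -162 ∩ 2·signedArea(AFD) = -96]
   → A = (-4, -1)

A = (-4, -1)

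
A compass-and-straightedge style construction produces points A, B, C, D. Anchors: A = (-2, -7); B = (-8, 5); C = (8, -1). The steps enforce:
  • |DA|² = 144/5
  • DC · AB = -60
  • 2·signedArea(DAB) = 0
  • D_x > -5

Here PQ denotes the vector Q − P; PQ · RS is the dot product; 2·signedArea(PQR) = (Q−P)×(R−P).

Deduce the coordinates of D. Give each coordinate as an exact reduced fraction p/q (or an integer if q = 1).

D = (-22/5, -11/5)

1. D_x = -22/5  [2·signedArea(DAB) = 0 ∩ DC · AB = -60]
2. D_y = -11/5  [2·signedArea(DAB) = 0 ∩ DC · AB = -60]
   → D = (-22/5, -11/5)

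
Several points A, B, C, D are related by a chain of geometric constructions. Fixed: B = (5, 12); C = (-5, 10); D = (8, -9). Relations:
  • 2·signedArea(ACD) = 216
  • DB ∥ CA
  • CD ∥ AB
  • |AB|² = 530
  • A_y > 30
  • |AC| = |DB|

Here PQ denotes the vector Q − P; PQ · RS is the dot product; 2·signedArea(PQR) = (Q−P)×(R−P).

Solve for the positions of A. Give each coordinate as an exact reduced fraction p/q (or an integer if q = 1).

A = (-8, 31)

1. A_x = -8  [CD ∥ AB ∩ DB ∥ CA]
2. A_y = 31  [CD ∥ AB ∩ DB ∥ CA]
   → A = (-8, 31)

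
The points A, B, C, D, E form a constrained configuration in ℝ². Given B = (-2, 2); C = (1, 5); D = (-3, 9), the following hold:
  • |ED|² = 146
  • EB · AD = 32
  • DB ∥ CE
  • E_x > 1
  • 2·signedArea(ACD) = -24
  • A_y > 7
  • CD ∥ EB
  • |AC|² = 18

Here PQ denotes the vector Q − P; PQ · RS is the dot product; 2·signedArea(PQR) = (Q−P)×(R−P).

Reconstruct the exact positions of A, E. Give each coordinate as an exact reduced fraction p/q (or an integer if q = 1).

A = (4, 8)
E = (2, -2)

1. A_x = 4  [line -4·x + -4·y + 48 = 0 ∩ |AC|² = 18]
2. A_y = 8  [line -4·x + -4·y + 48 = 0 ∩ |AC|² = 18]
   → A = (4, 8)
3. E_x = 2  [CD ∥ EB ∩ DB ∥ CE]
4. E_y = -2  [CD ∥ EB ∩ DB ∥ CE]
   → E = (2, -2)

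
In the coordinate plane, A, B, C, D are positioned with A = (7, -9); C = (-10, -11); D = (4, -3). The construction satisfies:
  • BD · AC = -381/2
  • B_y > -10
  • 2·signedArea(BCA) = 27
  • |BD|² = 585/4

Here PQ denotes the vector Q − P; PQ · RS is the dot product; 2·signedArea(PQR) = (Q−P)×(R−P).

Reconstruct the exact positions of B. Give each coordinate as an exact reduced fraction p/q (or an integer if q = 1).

B = (-13/2, -9)

1. B_x = -13/2  [2·signedArea(BCA) = 27 ∩ BD · AC = -381/2]
2. B_y = -9  [2·signedArea(BCA) = 27 ∩ BD · AC = -381/2]
   → B = (-13/2, -9)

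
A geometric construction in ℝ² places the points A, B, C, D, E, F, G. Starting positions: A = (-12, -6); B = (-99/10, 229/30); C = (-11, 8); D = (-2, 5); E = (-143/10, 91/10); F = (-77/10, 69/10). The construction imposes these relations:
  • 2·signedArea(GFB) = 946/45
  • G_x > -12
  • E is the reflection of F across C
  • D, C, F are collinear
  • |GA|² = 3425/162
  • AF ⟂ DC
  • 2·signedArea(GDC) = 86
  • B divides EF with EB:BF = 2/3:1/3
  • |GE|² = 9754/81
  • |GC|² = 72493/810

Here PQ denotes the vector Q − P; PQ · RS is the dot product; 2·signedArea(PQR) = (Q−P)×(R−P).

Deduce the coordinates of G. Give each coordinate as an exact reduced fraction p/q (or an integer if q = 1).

G = (-113/10, -131/90)

1. G_x = -113/10  [line -3·x + -9·y + -47 = 0 ∩ |GE|² = 9754/81]
2. G_y = -131/90  [line -3·x + -9·y + -47 = 0 ∩ |GE|² = 9754/81]
   → G = (-113/10, -131/90)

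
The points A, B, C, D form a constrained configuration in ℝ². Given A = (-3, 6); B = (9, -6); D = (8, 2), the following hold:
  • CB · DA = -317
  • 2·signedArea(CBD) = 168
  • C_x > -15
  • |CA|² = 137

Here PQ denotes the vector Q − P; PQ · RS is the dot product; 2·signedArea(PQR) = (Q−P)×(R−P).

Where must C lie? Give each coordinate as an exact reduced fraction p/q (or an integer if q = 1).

C = (-14, 10)

1. C_x = -14  [2·signedArea(CBD) = 168 ∩ CB · DA = -317]
2. C_y = 10  [2·signedArea(CBD) = 168 ∩ CB · DA = -317]
   → C = (-14, 10)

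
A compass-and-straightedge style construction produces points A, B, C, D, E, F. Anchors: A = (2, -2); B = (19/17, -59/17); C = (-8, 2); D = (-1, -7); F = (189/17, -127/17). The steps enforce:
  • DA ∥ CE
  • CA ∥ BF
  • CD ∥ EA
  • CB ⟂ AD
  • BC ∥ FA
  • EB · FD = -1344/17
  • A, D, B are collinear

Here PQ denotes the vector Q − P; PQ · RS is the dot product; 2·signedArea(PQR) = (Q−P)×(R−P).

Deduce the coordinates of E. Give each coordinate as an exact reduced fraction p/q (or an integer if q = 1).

E = (-5, 7)

1. E_x = -5  [CD ∥ EA ∩ DA ∥ CE]
2. E_y = 7  [CD ∥ EA ∩ DA ∥ CE]
   → E = (-5, 7)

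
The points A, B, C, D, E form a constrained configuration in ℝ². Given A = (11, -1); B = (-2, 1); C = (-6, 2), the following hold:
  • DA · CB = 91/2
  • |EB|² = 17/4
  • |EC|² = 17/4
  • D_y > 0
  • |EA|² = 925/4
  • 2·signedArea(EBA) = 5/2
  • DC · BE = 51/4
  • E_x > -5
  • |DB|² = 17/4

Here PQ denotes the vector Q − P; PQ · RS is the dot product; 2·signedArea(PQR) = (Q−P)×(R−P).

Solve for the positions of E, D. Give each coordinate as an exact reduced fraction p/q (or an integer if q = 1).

1. E_x = -4  [line 2·x + 13·y + -23/2 = 0 ∩ |EC|² = 17/4]
2. E_y = 3/2  [line 2·x + 13·y + -23/2 = 0 ∩ |EC|² = 17/4]
   → E = (-4, 3/2)
3. D_x = 0  [line 2·x + -1/2·y + 1/4 = 0 ∩ |DB|² = 17/4]
4. D_y = 1/2  [line 2·x + -1/2·y + 1/4 = 0 ∩ |DB|² = 17/4]
   → D = (0, 1/2)

D = (0, 1/2)
E = (-4, 3/2)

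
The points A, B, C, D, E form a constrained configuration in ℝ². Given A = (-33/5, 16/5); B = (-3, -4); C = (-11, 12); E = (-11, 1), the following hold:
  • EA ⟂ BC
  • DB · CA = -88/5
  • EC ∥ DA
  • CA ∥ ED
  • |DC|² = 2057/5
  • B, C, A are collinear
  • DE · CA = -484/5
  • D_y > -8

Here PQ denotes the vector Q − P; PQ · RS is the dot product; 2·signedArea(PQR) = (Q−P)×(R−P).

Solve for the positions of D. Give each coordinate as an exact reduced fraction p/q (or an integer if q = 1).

D = (-33/5, -39/5)

1. D_x = -33/5  [EC ∥ DA ∩ CA ∥ ED]
2. D_y = -39/5  [EC ∥ DA ∩ CA ∥ ED]
   → D = (-33/5, -39/5)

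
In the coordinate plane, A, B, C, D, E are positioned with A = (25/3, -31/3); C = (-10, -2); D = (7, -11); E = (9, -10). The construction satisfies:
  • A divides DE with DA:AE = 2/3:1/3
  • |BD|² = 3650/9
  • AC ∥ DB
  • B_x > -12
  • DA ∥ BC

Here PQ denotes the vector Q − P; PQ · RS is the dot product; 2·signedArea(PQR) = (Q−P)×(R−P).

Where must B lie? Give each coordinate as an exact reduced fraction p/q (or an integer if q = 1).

B = (-34/3, -8/3)

1. B_x = -34/3  [DA ∥ BC ∩ AC ∥ DB]
2. B_y = -8/3  [DA ∥ BC ∩ AC ∥ DB]
   → B = (-34/3, -8/3)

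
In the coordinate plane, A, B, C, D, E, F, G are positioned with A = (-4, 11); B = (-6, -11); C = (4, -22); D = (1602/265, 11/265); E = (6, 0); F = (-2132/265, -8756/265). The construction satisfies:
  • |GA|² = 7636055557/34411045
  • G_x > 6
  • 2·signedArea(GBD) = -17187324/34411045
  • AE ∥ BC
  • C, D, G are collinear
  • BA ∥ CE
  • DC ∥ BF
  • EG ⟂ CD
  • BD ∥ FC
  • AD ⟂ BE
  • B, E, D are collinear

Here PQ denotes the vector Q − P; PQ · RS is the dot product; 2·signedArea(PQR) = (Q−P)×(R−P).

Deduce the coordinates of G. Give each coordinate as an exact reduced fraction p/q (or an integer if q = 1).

1. G_x = 207879792/34411045  [C, D, G are collinear ∩ EG ⟂ CD]
2. G_y = -131164/34411045  [C, D, G are collinear ∩ EG ⟂ CD]
   → G = (207879792/34411045, -131164/34411045)

G = (207879792/34411045, -131164/34411045)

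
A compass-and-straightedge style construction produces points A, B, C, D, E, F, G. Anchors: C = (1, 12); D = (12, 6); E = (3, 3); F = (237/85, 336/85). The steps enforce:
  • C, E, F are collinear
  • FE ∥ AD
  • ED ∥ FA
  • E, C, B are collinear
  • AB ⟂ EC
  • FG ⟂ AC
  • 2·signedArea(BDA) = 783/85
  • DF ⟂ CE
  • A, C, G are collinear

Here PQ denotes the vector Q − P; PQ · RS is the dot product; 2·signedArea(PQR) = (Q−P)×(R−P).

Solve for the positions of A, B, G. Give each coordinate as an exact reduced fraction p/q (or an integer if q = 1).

A = (1002/85, 591/85)
B = (219/85, 417/85)
G = (2847147/512465, 5057346/512465)

1. A_x = 1002/85  [FE ∥ AD ∩ ED ∥ FA]
2. A_y = 591/85  [FE ∥ AD ∩ ED ∥ FA]
   → A = (1002/85, 591/85)
3. B_x = 219/85  [E, C, B are collinear ∩ AB ⟂ EC]
4. B_y = 417/85  [E, C, B are collinear ∩ AB ⟂ EC]
   → B = (219/85, 417/85)
5. G_x = 2847147/512465  [A, C, G are collinear ∩ FG ⟂ AC]
6. G_y = 5057346/512465  [A, C, G are collinear ∩ FG ⟂ AC]
   → G = (2847147/512465, 5057346/512465)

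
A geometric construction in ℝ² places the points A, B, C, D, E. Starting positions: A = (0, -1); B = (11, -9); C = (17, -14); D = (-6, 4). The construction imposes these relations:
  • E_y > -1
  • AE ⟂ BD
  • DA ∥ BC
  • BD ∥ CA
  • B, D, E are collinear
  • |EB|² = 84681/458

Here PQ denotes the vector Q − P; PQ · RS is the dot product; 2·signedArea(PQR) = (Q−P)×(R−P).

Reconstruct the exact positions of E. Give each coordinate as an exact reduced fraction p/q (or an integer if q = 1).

E = (91/458, -339/458)

1. E_x = 91/458  [B, D, E are collinear ∩ AE ⟂ BD]
2. E_y = -339/458  [B, D, E are collinear ∩ AE ⟂ BD]
   → E = (91/458, -339/458)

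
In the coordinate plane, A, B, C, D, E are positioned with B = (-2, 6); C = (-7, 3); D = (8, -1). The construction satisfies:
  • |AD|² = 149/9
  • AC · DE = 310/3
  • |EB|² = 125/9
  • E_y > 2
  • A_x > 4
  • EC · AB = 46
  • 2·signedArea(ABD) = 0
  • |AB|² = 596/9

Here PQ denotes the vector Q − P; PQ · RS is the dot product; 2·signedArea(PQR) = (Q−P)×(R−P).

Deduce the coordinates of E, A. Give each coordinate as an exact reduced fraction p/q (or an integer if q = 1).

A = (14/3, 4/3)
E = (-1/3, 8/3)

1. A_x = 14/3  [line 7·x + 10·y + -46 = 0 ∩ |AB|² = 596/9]
2. A_y = 4/3  [line 7·x + 10·y + -46 = 0 ∩ |AB|² = 596/9]
   → A = (14/3, 4/3)
3. E_x = -1/3  [EC · AB = 46 ∩ AC · DE = 310/3]
4. E_y = 8/3  [EC · AB = 46 ∩ AC · DE = 310/3]
   → E = (-1/3, 8/3)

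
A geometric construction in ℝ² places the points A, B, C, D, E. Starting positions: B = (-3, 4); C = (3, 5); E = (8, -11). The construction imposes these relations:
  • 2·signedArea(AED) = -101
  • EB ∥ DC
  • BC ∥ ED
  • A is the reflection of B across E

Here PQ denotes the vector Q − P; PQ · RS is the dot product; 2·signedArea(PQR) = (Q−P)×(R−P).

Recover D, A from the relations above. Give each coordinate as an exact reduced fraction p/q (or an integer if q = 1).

1. D_x = 14  [EB ∥ DC ∩ BC ∥ ED]
2. D_y = -10  [EB ∥ DC ∩ BC ∥ ED]
   → D = (14, -10)
3. A_x = 19  [A is the reflection of B across E]
4. A_y = -26  [A is the reflection of B across E]
   → A = (19, -26)

A = (19, -26)
D = (14, -10)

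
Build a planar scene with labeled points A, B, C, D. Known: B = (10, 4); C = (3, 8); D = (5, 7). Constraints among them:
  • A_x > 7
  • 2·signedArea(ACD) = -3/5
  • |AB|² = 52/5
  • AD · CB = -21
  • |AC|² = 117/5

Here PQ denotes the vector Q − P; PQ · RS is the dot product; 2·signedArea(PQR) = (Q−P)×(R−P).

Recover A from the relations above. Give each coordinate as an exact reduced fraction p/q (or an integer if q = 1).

A = (36/5, 28/5)

1. A_x = 36/5  [2·signedArea(ACD) = -3/5 ∩ AD · CB = -21]
2. A_y = 28/5  [2·signedArea(ACD) = -3/5 ∩ AD · CB = -21]
   → A = (36/5, 28/5)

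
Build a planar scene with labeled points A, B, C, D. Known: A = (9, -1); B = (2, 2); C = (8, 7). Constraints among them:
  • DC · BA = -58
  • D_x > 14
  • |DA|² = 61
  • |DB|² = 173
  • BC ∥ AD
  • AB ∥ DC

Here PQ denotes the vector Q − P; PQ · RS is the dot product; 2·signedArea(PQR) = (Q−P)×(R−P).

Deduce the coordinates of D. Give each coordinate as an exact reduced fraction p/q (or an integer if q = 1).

1. D_x = 15  [AB ∥ DC ∩ BC ∥ AD]
2. D_y = 4  [AB ∥ DC ∩ BC ∥ AD]
   → D = (15, 4)

D = (15, 4)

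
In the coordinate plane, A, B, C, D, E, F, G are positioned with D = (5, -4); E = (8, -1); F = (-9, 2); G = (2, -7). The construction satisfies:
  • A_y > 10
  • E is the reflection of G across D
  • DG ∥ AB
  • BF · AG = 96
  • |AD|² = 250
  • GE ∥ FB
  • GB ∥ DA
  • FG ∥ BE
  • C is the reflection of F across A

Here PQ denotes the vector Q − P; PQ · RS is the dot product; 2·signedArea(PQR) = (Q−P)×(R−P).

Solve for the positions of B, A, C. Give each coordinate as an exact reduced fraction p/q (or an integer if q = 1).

1. B_x = -3  [FG ∥ BE ∩ GE ∥ FB]
2. B_y = 8  [FG ∥ BE ∩ GE ∥ FB]
   → B = (-3, 8)
3. A_x = 0  [DG ∥ AB ∩ GB ∥ DA]
4. A_y = 11  [DG ∥ AB ∩ GB ∥ DA]
   → A = (0, 11)
5. C_x = 9  [C is the reflection of F across A]
6. C_y = 20  [C is the reflection of F across A]
   → C = (9, 20)

A = (0, 11)
B = (-3, 8)
C = (9, 20)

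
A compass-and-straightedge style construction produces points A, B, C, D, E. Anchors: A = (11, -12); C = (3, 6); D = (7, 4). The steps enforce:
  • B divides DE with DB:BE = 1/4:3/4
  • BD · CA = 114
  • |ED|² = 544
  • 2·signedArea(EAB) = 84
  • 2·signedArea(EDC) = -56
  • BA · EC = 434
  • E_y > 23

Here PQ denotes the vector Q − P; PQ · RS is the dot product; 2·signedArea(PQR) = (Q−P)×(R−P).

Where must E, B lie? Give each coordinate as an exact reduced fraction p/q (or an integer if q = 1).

B = (4, 9)
E = (-5, 24)

1. E_x = -5  [line -2·x + -4·y + 86 = 0 ∩ |ED|² = 544]
2. E_y = 24  [line -2·x + -4·y + 86 = 0 ∩ |ED|² = 544]
   → E = (-5, 24)
3. B_x = 4  [2·signedArea(EAB) = 84 ∩ B divides DE with DB:BE = 1/4:3/4]
4. B_y = 9  [2·signedArea(EAB) = 84 ∩ B divides DE with DB:BE = 1/4:3/4]
   → B = (4, 9)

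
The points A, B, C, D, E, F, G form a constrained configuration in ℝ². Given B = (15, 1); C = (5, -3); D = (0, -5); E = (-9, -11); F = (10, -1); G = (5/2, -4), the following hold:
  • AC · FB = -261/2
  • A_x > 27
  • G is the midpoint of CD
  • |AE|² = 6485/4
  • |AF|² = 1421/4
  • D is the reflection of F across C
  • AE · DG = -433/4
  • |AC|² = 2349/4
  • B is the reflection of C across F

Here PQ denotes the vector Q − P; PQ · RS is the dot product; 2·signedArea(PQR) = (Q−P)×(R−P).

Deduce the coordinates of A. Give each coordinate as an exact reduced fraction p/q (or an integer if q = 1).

1. A_x = 55/2  [line -5·x + -2·y + 299/2 = 0 ∩ |AC|² = 2349/4]
2. A_y = 6  [line -5·x + -2·y + 299/2 = 0 ∩ |AC|² = 2349/4]
   → A = (55/2, 6)

A = (55/2, 6)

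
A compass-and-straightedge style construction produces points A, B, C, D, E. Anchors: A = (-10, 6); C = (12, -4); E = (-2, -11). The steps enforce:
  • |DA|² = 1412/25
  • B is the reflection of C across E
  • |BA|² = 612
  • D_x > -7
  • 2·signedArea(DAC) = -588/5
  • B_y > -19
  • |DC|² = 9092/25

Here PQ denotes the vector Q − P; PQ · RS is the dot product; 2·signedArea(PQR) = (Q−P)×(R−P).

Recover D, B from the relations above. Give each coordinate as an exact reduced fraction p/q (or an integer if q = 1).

1. D_x = -34/5  [line 10·x + 22·y + 428/5 = 0 ∩ |DA|² = 1412/25]
2. D_y = -4/5  [line 10·x + 22·y + 428/5 = 0 ∩ |DA|² = 1412/25]
   → D = (-34/5, -4/5)
3. B_x = -16  [B is the reflection of C across E]
4. B_y = -18  [B is the reflection of C across E]
   → B = (-16, -18)

B = (-16, -18)
D = (-34/5, -4/5)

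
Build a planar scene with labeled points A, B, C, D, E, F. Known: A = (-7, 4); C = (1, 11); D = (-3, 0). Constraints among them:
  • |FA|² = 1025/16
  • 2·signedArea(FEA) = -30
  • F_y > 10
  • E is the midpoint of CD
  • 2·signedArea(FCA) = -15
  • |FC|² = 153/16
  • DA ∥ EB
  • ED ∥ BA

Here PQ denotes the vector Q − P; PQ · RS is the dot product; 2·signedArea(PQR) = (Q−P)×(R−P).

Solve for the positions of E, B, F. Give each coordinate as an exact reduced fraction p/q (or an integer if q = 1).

1. E_x = -1  [E is the midpoint of CD]
2. E_y = 11/2  [E is the midpoint of CD]
   → E = (-1, 11/2)
3. B_x = -5  [ED ∥ BA ∩ DA ∥ EB]
4. B_y = 19/2  [ED ∥ BA ∩ DA ∥ EB]
   → B = (-5, 19/2)
5. F_x = -2  [2·signedArea(FEA) = -30 ∩ 2·signedArea(FCA) = -15]
6. F_y = 41/4  [2·signedArea(FEA) = -30 ∩ 2·signedArea(FCA) = -15]
   → F = (-2, 41/4)

B = (-5, 19/2)
E = (-1, 11/2)
F = (-2, 41/4)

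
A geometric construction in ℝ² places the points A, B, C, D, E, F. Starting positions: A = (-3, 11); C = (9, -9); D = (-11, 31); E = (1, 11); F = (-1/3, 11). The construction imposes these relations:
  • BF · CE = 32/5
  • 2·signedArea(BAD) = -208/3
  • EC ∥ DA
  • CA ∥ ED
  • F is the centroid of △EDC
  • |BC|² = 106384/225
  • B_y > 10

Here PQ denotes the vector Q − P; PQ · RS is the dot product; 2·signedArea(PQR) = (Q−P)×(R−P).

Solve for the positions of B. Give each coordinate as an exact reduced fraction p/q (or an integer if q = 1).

1. B_x = 7/15  [BF · CE = 32/5 ∩ 2·signedArea(BAD) = -208/3]
2. B_y = 11  [BF · CE = 32/5 ∩ 2·signedArea(BAD) = -208/3]
   → B = (7/15, 11)

B = (7/15, 11)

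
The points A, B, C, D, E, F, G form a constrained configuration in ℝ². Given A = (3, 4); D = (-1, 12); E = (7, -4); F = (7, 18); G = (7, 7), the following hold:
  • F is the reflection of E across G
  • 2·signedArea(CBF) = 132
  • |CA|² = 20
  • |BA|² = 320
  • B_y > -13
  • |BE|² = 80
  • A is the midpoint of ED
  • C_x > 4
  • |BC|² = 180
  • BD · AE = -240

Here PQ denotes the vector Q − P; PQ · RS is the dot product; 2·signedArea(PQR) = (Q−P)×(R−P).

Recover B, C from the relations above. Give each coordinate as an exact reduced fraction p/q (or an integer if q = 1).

1. B_x = 11  [line -4·x + 8·y + 140 = 0 ∩ |BE|² = 80]
2. B_y = -12  [line -4·x + 8·y + 140 = 0 ∩ |BE|² = 80]
   → B = (11, -12)
3. C_x = 5  [line -30·x + -4·y + 150 = 0 ∩ |CA|² = 20]
4. C_y = 0  [line -30·x + -4·y + 150 = 0 ∩ |CA|² = 20]
   → C = (5, 0)

B = (11, -12)
C = (5, 0)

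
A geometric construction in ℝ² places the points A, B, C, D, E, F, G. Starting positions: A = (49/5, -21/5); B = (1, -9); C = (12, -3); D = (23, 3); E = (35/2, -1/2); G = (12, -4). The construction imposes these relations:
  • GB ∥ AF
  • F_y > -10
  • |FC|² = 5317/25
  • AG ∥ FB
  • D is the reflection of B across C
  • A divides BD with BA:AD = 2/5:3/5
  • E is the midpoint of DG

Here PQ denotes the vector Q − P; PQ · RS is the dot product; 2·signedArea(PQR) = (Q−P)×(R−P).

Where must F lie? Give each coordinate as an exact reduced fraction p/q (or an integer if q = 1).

F = (-6/5, -46/5)

1. F_x = -6/5  [AG ∥ FB ∩ GB ∥ AF]
2. F_y = -46/5  [AG ∥ FB ∩ GB ∥ AF]
   → F = (-6/5, -46/5)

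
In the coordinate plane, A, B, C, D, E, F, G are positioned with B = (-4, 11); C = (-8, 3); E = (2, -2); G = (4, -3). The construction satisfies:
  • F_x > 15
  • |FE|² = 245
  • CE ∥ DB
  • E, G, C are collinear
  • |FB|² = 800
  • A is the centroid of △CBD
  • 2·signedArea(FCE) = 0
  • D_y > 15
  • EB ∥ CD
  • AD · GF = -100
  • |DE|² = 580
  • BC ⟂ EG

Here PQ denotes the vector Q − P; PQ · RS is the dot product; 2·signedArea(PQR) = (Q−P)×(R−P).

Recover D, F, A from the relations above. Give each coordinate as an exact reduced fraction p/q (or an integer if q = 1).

A = (-26/3, 10)
D = (-14, 16)
F = (16, -9)

1. D_x = -14  [CE ∥ DB ∩ EB ∥ CD]
2. D_y = 16  [CE ∥ DB ∩ EB ∥ CD]
   → D = (-14, 16)
3. F_x = 16  [line 5·x + 10·y + 10 = 0 ∩ |FE|² = 245]
4. F_y = -9  [line 5·x + 10·y + 10 = 0 ∩ |FE|² = 245]
   → F = (16, -9)
5. A_x = -26/3  [A is the centroid of △CBD]
6. A_y = 10  [A is the centroid of △CBD]
   → A = (-26/3, 10)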